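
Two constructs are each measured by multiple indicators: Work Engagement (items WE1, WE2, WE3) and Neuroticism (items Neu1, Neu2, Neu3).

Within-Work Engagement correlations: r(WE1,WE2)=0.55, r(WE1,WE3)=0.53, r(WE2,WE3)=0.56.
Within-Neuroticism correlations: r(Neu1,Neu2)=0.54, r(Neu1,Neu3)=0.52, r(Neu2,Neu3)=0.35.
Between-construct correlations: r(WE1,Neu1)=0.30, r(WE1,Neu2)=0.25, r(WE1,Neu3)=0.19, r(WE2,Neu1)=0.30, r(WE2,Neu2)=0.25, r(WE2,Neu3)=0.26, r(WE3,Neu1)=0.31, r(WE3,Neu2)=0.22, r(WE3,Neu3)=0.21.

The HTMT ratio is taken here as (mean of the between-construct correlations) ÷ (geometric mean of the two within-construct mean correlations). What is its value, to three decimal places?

Between-construct mean = 2.29/9 = 0.2544.
Mean within-WE = 1.64/3 = 0.5467; mean within-Neu = 1.41/3 = 0.4700.
Geometric mean = √(0.5467 × 0.4700) = 0.5069.
HTMT = 0.2544 / 0.5069 = 0.502.

0.502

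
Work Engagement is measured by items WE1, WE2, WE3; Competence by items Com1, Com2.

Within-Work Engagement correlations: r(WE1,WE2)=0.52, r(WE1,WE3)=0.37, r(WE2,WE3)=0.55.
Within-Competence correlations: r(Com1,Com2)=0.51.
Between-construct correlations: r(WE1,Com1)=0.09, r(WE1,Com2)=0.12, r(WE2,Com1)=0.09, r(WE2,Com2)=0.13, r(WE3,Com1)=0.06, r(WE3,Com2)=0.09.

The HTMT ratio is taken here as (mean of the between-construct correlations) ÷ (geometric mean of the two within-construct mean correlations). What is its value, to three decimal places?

Between-construct mean = 0.58/6 = 0.0967.
Mean within-WE = 1.44/3 = 0.4800; mean within-Com = 0.51/1 = 0.5100.
Geometric mean = √(0.4800 × 0.5100) = 0.4948.
HTMT = 0.0967 / 0.4948 = 0.195.

0.195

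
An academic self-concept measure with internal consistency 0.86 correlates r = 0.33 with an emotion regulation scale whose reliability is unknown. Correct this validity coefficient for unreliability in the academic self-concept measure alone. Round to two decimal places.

0.36

Single correction: r_c = r_obs / √r_xx = 0.33 / √0.86 = 0.33 / 0.9274 ≈ 0.36.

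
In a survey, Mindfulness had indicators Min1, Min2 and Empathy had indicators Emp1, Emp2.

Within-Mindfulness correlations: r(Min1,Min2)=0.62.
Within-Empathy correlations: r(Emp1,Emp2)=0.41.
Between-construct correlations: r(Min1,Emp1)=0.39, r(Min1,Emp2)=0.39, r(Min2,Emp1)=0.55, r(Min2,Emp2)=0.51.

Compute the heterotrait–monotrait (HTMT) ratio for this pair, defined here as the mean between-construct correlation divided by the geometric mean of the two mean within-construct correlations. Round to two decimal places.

0.91

Mean heterotrait r = 1.84/4 = 0.4600.
Mean within-Min = 0.62/1 = 0.6200; mean within-Emp = 0.41/1 = 0.4100.
Geometric mean = √(0.6200 × 0.4100) = 0.5042.
HTMT = 0.4600 / 0.5042 = 0.91.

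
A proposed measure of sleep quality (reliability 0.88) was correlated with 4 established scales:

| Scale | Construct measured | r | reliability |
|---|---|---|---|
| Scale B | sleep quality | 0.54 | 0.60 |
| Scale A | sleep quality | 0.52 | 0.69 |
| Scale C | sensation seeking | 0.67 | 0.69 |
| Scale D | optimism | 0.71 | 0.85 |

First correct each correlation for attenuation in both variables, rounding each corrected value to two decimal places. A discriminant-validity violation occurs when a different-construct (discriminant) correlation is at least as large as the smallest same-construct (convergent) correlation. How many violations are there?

Disattenuated r (r / √(r_scale · r_new)):
  Scale B (conv): 0.54 / √(0.60·0.88) = 0.74
  Scale A (conv): 0.52 / √(0.69·0.88) = 0.67
  Scale C (disc): 0.67 / √(0.69·0.88) = 0.86
  Scale D (disc): 0.71 / √(0.85·0.88) = 0.82
Smallest convergent = 0.67. Discriminant values: 0.86, 0.82; count ≥ 0.67 → 2.

2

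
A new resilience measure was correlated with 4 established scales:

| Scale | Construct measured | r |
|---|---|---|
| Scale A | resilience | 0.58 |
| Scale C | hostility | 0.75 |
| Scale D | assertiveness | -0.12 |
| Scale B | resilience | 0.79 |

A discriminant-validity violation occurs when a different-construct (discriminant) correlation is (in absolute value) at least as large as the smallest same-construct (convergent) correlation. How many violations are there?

1

Convergent (same construct = resilience): Scale A, Scale B.
Smallest convergent = 0.58. Discriminant |r|: 0.75, 0.12; count ≥ 0.58 → 1.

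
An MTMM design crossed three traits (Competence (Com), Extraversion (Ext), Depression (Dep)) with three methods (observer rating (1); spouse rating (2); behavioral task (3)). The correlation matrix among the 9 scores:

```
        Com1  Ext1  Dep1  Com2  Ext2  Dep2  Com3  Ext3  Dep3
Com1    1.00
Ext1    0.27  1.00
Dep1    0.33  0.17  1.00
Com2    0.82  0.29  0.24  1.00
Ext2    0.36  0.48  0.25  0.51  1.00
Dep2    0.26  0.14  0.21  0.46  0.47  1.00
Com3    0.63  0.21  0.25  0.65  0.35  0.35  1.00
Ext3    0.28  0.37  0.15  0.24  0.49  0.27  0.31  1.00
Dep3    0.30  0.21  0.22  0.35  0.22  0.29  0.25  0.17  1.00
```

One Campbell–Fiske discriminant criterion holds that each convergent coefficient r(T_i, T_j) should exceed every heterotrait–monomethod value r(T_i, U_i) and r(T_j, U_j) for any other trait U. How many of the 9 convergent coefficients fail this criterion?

5

Convergent coefficients and their comparison sets:
Com (methods 1·2): 0.82 vs {0.27, 0.51, 0.33, 0.46} → pass.
Com (methods 1·3): 0.63 vs {0.27, 0.31, 0.33, 0.25} → pass.
Com (methods 2·3): 0.65 vs {0.51, 0.31, 0.46, 0.25} → pass.
Ext (methods 1·2): 0.48 vs {0.27, 0.51, 0.17, 0.47} → fail.
Ext (methods 1·3): 0.37 vs {0.27, 0.31, 0.17, 0.17} → pass.
Ext (methods 2·3): 0.49 vs {0.51, 0.31, 0.47, 0.17} → fail.
Dep (methods 1·2): 0.21 vs {0.33, 0.46, 0.17, 0.47} → fail.
Dep (methods 1·3): 0.22 vs {0.33, 0.25, 0.17, 0.17} → fail.
Dep (methods 2·3): 0.29 vs {0.46, 0.25, 0.47, 0.17} → fail.
5 of 9 fail.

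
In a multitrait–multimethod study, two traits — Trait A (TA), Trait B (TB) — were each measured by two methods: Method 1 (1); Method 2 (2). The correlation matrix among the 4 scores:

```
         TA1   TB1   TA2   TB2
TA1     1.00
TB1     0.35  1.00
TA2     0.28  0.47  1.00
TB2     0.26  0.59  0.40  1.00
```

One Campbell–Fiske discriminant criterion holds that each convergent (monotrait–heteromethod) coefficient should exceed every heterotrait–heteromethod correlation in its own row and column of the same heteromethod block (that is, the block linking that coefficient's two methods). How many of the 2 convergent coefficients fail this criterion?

Checking each validity diagonal entry against its comparison values:
TA (methods 1·2): 0.28 vs {0.26, 0.47} → fail.
TB (methods 1·2): 0.59 vs {0.47, 0.26} → pass.
1 of 2 fail.

1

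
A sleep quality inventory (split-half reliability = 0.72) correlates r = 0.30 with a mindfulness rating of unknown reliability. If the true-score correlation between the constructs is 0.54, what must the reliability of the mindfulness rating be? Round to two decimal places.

0.43

r_true = r_obs / √(r_xx · r_yy) ⇒ 0.54 = 0.30 / √(0.72 · r_yy).
√(0.72 · r_yy) = 0.30 / 0.54 = 0.5556; 0.72 · r_yy = 0.3087; r_yy = 0.3087 / 0.72 ≈ 0.43.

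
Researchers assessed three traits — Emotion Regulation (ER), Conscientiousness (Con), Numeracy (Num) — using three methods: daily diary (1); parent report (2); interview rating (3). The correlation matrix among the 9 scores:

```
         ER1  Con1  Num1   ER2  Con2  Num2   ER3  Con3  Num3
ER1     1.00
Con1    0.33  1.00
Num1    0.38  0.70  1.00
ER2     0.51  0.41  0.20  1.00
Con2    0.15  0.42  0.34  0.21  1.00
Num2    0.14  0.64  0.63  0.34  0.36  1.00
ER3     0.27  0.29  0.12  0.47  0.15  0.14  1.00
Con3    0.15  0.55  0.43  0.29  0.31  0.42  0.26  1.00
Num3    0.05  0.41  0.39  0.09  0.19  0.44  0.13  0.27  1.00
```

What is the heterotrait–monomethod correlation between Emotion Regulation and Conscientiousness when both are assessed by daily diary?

0.33

Different traits, same method: r(ER1, Con1) = 0.33.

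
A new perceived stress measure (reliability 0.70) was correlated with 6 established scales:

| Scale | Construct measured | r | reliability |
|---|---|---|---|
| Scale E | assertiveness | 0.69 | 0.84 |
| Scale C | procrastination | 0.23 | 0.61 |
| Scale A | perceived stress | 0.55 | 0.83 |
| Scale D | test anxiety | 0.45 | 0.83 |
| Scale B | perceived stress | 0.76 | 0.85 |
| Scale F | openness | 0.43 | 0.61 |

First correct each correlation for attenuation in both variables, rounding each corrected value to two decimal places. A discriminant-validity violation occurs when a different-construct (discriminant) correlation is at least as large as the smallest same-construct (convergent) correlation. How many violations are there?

Disattenuated r (r / √(r_scale · r_new)):
  Scale E (disc): 0.69 / √(0.84·0.70) = 0.90
  Scale C (disc): 0.23 / √(0.61·0.70) = 0.35
  Scale A (conv): 0.55 / √(0.83·0.70) = 0.72
  Scale D (disc): 0.45 / √(0.83·0.70) = 0.59
  Scale B (conv): 0.76 / √(0.85·0.70) = 0.99
  Scale F (disc): 0.43 / √(0.61·0.70) = 0.66
Smallest convergent = 0.72. Discriminant values: 0.90, 0.35, 0.59, 0.66; count ≥ 0.72 → 1.

1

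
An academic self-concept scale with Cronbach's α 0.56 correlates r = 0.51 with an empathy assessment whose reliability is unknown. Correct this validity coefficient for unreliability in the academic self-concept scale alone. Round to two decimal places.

0.68

Single correction: r_c = r_obs / √r_xx = 0.51 / √0.56 = 0.51 / 0.7483 ≈ 0.68.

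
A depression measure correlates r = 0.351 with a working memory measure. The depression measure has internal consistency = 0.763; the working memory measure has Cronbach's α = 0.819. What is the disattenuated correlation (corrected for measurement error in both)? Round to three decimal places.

0.444

r_true = r_obs / √(r_xx · r_yy) = 0.351 / √(0.763 × 0.819) = 0.351 / √0.624897 = 0.351 / 0.7905 ≈ 0.444.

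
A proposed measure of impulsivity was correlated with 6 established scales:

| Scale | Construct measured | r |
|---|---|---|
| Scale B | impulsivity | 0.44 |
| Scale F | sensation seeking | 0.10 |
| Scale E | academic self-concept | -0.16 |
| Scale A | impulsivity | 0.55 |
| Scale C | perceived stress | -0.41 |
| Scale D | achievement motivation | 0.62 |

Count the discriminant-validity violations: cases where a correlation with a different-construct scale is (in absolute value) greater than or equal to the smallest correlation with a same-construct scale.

Convergent (same construct = impulsivity): Scale B, Scale A.
Smallest convergent = 0.44. Discriminant |r|: 0.10, 0.16, 0.41, 0.62; count ≥ 0.44 → 1.

1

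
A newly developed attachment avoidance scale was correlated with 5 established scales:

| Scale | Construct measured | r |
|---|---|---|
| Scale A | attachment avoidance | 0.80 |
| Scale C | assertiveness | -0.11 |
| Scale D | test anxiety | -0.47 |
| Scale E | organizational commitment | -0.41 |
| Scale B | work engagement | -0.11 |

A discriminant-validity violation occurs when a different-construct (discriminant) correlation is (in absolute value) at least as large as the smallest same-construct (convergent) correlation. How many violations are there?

0

Convergent (same construct = attachment avoidance): Scale A.
Smallest convergent = 0.80. Discriminant |r|: 0.11, 0.47, 0.41, 0.11; count ≥ 0.80 → 0.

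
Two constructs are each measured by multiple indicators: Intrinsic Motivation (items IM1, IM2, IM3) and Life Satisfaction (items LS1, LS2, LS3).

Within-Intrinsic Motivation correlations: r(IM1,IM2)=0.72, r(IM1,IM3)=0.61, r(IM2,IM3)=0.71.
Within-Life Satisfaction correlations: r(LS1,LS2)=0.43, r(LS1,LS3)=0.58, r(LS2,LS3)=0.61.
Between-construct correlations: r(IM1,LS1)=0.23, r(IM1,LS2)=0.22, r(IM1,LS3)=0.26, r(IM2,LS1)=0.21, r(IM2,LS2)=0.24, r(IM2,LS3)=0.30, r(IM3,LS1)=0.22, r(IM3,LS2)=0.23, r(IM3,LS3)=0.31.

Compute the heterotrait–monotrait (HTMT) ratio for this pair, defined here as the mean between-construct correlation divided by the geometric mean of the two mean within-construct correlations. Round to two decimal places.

0.41

Mean heterotrait r = 2.22/9 = 0.2467.
Mean within-IM = 2.04/3 = 0.6800; mean within-LS = 1.62/3 = 0.5400.
Geometric mean = √(0.6800 × 0.5400) = 0.6060.
HTMT = 0.2467 / 0.6060 = 0.41.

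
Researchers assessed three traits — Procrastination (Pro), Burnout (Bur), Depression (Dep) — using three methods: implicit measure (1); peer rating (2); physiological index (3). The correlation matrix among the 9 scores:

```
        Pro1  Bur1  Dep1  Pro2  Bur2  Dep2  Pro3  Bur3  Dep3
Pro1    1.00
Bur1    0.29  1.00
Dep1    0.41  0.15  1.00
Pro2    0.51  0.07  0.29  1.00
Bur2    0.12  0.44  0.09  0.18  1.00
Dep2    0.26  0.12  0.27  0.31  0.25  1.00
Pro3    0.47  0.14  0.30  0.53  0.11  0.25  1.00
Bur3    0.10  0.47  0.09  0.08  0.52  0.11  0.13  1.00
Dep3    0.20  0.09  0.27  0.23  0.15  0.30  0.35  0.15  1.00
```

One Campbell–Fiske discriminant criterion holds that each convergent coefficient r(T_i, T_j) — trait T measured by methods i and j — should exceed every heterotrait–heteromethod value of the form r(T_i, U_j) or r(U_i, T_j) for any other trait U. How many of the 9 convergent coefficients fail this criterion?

2

Convergent coefficients and their comparison sets:
Pro (methods 1·2): 0.51 vs {0.12, 0.07, 0.26, 0.29} → pass.
Pro (methods 1·3): 0.47 vs {0.10, 0.14, 0.20, 0.30} → pass.
Pro (methods 2·3): 0.53 vs {0.08, 0.11, 0.23, 0.25} → pass.
Bur (methods 1·2): 0.44 vs {0.07, 0.12, 0.12, 0.09} → pass.
Bur (methods 1·3): 0.47 vs {0.14, 0.10, 0.09, 0.09} → pass.
Bur (methods 2·3): 0.52 vs {0.11, 0.08, 0.15, 0.11} → pass.
Dep (methods 1·2): 0.27 vs {0.29, 0.26, 0.09, 0.12} → fail.
Dep (methods 1·3): 0.27 vs {0.30, 0.20, 0.09, 0.09} → fail.
Dep (methods 2·3): 0.30 vs {0.25, 0.23, 0.11, 0.15} → pass.
2 of 9 fail.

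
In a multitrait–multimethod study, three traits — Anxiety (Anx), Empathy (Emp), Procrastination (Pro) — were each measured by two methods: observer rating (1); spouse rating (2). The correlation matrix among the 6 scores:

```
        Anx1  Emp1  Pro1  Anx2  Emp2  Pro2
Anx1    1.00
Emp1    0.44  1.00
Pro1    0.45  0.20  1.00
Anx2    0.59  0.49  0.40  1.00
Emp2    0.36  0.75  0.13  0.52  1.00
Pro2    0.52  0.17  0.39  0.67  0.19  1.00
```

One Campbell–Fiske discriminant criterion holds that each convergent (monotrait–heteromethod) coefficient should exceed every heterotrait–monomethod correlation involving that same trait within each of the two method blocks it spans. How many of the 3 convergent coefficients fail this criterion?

2

Convergent coefficients and their comparison sets:
Anx (methods 1·2): 0.59 vs {0.44, 0.52, 0.45, 0.67} → fail.
Emp (methods 1·2): 0.75 vs {0.44, 0.52, 0.20, 0.19} → pass.
Pro (methods 1·2): 0.39 vs {0.45, 0.67, 0.20, 0.19} → fail.
2 of 3 fail.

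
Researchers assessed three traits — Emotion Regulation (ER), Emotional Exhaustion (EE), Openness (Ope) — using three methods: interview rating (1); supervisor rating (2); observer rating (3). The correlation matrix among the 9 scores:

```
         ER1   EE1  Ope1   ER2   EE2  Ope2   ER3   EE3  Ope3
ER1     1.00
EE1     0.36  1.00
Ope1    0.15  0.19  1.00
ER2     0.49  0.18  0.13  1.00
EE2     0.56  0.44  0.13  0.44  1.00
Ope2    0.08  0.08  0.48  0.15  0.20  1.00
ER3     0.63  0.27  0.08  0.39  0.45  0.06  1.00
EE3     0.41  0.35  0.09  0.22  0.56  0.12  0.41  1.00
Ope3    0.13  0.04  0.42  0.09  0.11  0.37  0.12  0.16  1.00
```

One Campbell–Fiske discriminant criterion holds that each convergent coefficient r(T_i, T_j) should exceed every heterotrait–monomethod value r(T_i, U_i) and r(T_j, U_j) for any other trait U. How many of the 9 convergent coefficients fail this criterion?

3

Each convergent coefficient versus the relevant comparison correlations:
ER (methods 1·2): 0.49 vs {0.36, 0.44, 0.15, 0.15} → pass.
ER (methods 1·3): 0.63 vs {0.36, 0.41, 0.15, 0.12} → pass.
ER (methods 2·3): 0.39 vs {0.44, 0.41, 0.15, 0.12} → fail.
EE (methods 1·2): 0.44 vs {0.36, 0.44, 0.19, 0.20} → fail.
EE (methods 1·3): 0.35 vs {0.36, 0.41, 0.19, 0.16} → fail.
EE (methods 2·3): 0.56 vs {0.44, 0.41, 0.20, 0.16} → pass.
Ope (methods 1·2): 0.48 vs {0.15, 0.15, 0.19, 0.20} → pass.
Ope (methods 1·3): 0.42 vs {0.15, 0.12, 0.19, 0.16} → pass.
Ope (methods 2·3): 0.37 vs {0.15, 0.12, 0.20, 0.16} → pass.
3 of 9 fail.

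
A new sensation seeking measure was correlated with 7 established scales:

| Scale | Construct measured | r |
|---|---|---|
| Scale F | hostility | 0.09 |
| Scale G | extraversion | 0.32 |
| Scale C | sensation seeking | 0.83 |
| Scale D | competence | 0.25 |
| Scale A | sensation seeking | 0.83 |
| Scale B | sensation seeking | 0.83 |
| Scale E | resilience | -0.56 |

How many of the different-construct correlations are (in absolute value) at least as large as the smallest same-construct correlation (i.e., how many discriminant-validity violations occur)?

Convergent (same construct = sensation seeking): Scale C, Scale A, Scale B.
Smallest convergent = 0.83. Discriminant |r|: 0.09, 0.32, 0.25, 0.56; count ≥ 0.83 → 0.

0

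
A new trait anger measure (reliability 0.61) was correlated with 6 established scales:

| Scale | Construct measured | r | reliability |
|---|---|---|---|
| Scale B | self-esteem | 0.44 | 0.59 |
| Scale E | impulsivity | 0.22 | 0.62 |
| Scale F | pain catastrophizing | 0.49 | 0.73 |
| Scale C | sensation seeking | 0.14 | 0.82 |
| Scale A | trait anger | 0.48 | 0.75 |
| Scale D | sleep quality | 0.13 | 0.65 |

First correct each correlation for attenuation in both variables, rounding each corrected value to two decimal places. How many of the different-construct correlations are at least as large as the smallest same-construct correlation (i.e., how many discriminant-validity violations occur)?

2

Disattenuated r (r / √(r_scale · r_new)):
  Scale B (disc): 0.44 / √(0.59·0.61) = 0.73
  Scale E (disc): 0.22 / √(0.62·0.61) = 0.36
  Scale F (disc): 0.49 / √(0.73·0.61) = 0.73
  Scale C (disc): 0.14 / √(0.82·0.61) = 0.20
  Scale A (conv): 0.48 / √(0.75·0.61) = 0.71
  Scale D (disc): 0.13 / √(0.65·0.61) = 0.21
Smallest convergent = 0.71. Discriminant values: 0.73, 0.36, 0.73, 0.20, 0.21; count ≥ 0.71 → 2.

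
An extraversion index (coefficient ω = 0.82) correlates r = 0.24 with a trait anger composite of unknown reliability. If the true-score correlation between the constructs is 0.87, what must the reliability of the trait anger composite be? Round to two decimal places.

0.09

r_true = r_obs / √(r_xx · r_yy) ⇒ 0.87 = 0.24 / √(0.82 · r_yy).
√(0.82 · r_yy) = 0.24 / 0.87 = 0.2759; 0.82 · r_yy = 0.0761; r_yy = 0.0761 / 0.82 ≈ 0.09.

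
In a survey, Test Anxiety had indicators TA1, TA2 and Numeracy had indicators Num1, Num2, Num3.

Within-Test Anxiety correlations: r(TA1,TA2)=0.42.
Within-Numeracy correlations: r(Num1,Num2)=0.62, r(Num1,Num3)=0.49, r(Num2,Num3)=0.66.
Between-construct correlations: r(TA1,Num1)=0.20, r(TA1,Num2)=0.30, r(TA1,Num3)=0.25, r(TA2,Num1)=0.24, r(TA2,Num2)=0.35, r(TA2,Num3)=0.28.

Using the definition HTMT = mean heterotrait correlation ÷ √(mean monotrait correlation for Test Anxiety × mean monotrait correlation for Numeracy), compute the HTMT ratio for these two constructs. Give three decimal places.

Mean heterotrait r = 1.62/6 = 0.2700.
Mean within-TA = 0.42/1 = 0.4200; mean within-Num = 1.77/3 = 0.5900.
Geometric mean = √(0.4200 × 0.5900) = 0.4978.
HTMT = 0.2700 / 0.4978 = 0.542.

0.542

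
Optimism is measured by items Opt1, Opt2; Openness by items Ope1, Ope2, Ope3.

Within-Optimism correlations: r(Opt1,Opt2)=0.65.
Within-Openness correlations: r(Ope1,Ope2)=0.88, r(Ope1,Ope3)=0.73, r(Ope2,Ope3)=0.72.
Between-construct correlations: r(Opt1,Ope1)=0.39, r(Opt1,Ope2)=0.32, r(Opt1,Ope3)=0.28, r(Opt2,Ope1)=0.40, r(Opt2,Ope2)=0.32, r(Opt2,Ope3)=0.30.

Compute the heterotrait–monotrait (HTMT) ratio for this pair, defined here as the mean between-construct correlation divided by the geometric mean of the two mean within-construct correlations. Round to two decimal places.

Mean between = 2.01/6 = 0.3350.
Mean within-Opt = 0.65/1 = 0.6500; mean within-Ope = 2.33/3 = 0.7767.
Geometric mean = √(0.6500 × 0.7767) = 0.7105.
HTMT = 0.3350 / 0.7105 = 0.47.

0.47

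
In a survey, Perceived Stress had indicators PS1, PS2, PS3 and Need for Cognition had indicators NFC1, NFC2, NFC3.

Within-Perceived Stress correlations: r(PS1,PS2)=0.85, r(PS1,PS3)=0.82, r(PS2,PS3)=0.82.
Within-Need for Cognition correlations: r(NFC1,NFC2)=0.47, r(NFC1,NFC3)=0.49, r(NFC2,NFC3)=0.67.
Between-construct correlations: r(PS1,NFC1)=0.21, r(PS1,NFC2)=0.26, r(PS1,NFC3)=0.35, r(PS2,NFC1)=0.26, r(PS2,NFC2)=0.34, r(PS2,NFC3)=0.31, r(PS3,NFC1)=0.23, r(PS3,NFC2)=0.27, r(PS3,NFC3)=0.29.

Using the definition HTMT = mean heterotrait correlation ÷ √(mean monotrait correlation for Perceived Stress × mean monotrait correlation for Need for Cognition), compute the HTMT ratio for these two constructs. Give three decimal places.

Between-construct mean = 2.52/9 = 0.2800.
Mean within-PS = 2.49/3 = 0.8300; mean within-NFC = 1.63/3 = 0.5433.
Geometric mean = √(0.8300 × 0.5433) = 0.6715.
HTMT = 0.2800 / 0.6715 = 0.417.

0.417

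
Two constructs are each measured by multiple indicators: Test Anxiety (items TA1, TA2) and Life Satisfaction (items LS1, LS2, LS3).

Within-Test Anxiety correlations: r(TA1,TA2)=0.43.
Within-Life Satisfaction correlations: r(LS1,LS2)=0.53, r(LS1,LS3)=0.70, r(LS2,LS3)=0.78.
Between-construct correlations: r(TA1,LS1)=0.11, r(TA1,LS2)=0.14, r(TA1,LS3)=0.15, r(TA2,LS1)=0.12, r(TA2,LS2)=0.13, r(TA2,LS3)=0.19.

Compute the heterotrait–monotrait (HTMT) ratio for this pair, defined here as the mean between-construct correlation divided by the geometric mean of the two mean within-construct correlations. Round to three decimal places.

0.261

Mean between = 0.84/6 = 0.1400.
Mean within-TA = 0.43/1 = 0.4300; mean within-LS = 2.01/3 = 0.6700.
Geometric mean = √(0.4300 × 0.6700) = 0.5367.
HTMT = 0.1400 / 0.5367 = 0.261.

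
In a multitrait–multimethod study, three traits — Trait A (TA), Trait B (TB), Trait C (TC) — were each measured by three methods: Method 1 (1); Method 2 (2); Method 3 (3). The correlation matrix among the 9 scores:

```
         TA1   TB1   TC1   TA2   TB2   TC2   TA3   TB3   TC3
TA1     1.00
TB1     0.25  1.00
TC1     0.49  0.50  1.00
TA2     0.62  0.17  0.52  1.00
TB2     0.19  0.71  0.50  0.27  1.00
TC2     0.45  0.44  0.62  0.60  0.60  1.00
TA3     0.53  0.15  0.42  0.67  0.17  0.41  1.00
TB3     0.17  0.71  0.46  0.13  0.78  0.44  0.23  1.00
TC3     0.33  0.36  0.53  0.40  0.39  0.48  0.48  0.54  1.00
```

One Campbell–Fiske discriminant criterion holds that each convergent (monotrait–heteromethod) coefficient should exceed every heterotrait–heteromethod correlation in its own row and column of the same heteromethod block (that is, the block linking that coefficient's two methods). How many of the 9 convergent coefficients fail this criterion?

Convergent coefficients and their comparison sets:
TA (methods 1·2): 0.62 vs {0.19, 0.17, 0.45, 0.52} → pass.
TA (methods 1·3): 0.53 vs {0.17, 0.15, 0.33, 0.42} → pass.
TA (methods 2·3): 0.67 vs {0.13, 0.17, 0.40, 0.41} → pass.
TB (methods 1·2): 0.71 vs {0.17, 0.19, 0.44, 0.50} → pass.
TB (methods 1·3): 0.71 vs {0.15, 0.17, 0.36, 0.46} → pass.
TB (methods 2·3): 0.78 vs {0.17, 0.13, 0.39, 0.44} → pass.
TC (methods 1·2): 0.62 vs {0.52, 0.45, 0.50, 0.44} → pass.
TC (methods 1·3): 0.53 vs {0.42, 0.33, 0.46, 0.36} → pass.
TC (methods 2·3): 0.48 vs {0.41, 0.40, 0.44, 0.39} → pass.
0 of 9 fail.

0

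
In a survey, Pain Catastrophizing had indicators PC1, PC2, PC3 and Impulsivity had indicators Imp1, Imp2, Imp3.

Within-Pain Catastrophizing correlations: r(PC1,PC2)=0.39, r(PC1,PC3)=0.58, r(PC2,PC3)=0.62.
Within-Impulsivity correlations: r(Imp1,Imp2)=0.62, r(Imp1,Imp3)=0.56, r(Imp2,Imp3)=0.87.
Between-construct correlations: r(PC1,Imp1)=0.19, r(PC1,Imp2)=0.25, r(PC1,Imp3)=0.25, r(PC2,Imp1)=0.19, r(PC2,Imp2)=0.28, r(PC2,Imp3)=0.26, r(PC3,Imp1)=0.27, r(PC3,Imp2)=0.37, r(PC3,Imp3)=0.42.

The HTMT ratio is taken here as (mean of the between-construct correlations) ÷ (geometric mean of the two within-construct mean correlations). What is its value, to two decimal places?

Mean heterotrait r = 2.48/9 = 0.2756.
Mean within-PC = 1.59/3 = 0.5300; mean within-Imp = 2.05/3 = 0.6833.
Geometric mean = √(0.5300 × 0.6833) = 0.6018.
HTMT = 0.2756 / 0.6018 = 0.46.

0.46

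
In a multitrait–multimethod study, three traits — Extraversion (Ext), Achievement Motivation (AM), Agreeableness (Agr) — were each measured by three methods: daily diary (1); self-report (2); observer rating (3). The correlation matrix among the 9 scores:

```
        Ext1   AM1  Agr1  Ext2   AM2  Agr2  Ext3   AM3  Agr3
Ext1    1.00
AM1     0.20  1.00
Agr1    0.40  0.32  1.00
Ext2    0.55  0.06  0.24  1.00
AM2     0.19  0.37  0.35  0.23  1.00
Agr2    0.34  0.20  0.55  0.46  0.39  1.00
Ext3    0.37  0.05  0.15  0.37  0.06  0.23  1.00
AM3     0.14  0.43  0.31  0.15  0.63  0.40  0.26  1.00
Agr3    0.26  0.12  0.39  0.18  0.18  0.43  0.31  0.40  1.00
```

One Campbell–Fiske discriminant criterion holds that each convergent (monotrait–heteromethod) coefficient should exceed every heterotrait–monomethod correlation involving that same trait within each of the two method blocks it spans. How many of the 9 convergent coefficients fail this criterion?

5

Checking each validity diagonal entry against its comparison values:
Ext (methods 1·2): 0.55 vs {0.20, 0.23, 0.40, 0.46} → pass.
Ext (methods 1·3): 0.37 vs {0.20, 0.26, 0.40, 0.31} → fail.
Ext (methods 2·3): 0.37 vs {0.23, 0.26, 0.46, 0.31} → fail.
AM (methods 1·2): 0.37 vs {0.20, 0.23, 0.32, 0.39} → fail.
AM (methods 1·3): 0.43 vs {0.20, 0.26, 0.32, 0.40} → pass.
AM (methods 2·3): 0.63 vs {0.23, 0.26, 0.39, 0.40} → pass.
Agr (methods 1·2): 0.55 vs {0.40, 0.46, 0.32, 0.39} → pass.
Agr (methods 1·3): 0.39 vs {0.40, 0.31, 0.32, 0.40} → fail.
Agr (methods 2·3): 0.43 vs {0.46, 0.31, 0.39, 0.40} → fail.
5 of 9 fail.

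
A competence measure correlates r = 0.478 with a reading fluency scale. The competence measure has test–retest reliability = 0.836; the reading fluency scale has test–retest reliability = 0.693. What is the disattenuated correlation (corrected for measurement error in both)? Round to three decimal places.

r_true = r_obs / √(r_xx · r_yy) = 0.478 / √(0.836 × 0.693) = 0.478 / √0.579348 = 0.478 / 0.7611 ≈ 0.628.

0.628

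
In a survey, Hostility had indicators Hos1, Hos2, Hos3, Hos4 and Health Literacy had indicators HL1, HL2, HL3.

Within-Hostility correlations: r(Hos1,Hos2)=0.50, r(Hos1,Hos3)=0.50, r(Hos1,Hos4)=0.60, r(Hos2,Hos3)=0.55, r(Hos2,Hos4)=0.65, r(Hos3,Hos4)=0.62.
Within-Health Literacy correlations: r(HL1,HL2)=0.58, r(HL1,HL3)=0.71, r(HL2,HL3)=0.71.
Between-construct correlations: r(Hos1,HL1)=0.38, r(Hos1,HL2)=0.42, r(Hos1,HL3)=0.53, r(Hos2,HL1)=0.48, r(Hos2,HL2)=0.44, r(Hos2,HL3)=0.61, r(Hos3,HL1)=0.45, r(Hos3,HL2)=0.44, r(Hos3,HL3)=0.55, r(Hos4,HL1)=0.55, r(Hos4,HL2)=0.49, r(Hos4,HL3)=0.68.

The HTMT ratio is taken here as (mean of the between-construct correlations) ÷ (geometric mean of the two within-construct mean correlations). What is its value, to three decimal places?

0.814

Mean heterotrait r = 6.02/12 = 0.5017.
Mean within-Hos = 3.42/6 = 0.5700; mean within-HL = 2.00/3 = 0.6667.
Geometric mean = √(0.5700 × 0.6667) = 0.6165.
HTMT = 0.5017 / 0.6165 = 0.814.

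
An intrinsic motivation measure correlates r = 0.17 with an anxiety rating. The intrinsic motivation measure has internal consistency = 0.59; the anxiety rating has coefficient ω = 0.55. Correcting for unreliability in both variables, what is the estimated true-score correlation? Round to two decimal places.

0.30

r_true = r_obs / √(r_xx · r_yy) = 0.17 / √(0.59 × 0.55) = 0.17 / √0.3245 = 0.17 / 0.5696 ≈ 0.30.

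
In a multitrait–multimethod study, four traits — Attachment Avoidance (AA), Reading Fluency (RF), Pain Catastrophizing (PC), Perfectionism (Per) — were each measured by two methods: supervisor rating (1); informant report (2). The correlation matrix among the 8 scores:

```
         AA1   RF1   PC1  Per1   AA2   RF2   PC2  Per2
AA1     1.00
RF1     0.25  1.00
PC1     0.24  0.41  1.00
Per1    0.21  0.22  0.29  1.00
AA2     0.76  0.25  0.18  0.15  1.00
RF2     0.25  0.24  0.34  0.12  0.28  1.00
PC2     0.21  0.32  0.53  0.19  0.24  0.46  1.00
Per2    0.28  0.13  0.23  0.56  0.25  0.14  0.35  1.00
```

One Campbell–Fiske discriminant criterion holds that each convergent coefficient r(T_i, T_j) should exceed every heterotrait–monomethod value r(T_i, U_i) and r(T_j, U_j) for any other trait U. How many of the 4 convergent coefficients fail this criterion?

1

Checking each validity diagonal entry against its comparison values:
AA (methods 1·2): 0.76 vs {0.25, 0.28, 0.24, 0.24, 0.21, 0.25} → pass.
RF (methods 1·2): 0.24 vs {0.25, 0.28, 0.41, 0.46, 0.22, 0.14} → fail.
PC (methods 1·2): 0.53 vs {0.24, 0.24, 0.41, 0.46, 0.29, 0.35} → pass.
Per (methods 1·2): 0.56 vs {0.21, 0.25, 0.22, 0.14, 0.29, 0.35} → pass.
1 of 4 fail.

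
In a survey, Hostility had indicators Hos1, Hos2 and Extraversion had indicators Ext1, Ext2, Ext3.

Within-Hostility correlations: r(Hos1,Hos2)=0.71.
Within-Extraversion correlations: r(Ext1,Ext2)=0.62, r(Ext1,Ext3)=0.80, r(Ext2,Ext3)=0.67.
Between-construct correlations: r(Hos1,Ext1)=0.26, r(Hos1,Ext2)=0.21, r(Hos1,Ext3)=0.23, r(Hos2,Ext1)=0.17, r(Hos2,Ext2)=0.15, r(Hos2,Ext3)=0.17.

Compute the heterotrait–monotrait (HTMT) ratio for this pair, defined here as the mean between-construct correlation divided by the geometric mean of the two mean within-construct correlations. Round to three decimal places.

0.282

Between-construct mean = 1.19/6 = 0.1983.
Mean within-Hos = 0.71/1 = 0.7100; mean within-Ext = 2.09/3 = 0.6967.
Geometric mean = √(0.7100 × 0.6967) = 0.7033.
HTMT = 0.1983 / 0.7033 = 0.282.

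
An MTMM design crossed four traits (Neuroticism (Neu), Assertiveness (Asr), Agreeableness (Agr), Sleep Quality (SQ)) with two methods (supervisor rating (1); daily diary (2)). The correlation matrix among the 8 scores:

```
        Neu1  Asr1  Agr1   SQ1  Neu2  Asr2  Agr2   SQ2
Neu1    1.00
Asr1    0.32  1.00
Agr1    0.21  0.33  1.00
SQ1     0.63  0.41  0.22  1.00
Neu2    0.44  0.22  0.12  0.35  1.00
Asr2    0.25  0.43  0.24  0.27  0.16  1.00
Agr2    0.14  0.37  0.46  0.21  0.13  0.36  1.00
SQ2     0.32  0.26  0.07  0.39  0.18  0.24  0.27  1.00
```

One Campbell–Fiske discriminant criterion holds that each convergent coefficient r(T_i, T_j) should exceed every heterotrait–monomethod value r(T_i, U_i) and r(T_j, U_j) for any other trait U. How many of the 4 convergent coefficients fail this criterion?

Convergent coefficients and their comparison sets:
Neu (methods 1·2): 0.44 vs {0.32, 0.16, 0.21, 0.13, 0.63, 0.18} → fail.
Asr (methods 1·2): 0.43 vs {0.32, 0.16, 0.33, 0.36, 0.41, 0.24} → pass.
Agr (methods 1·2): 0.46 vs {0.21, 0.13, 0.33, 0.36, 0.22, 0.27} → pass.
SQ (methods 1·2): 0.39 vs {0.63, 0.18, 0.41, 0.24, 0.22, 0.27} → fail.
2 of 4 fail.

2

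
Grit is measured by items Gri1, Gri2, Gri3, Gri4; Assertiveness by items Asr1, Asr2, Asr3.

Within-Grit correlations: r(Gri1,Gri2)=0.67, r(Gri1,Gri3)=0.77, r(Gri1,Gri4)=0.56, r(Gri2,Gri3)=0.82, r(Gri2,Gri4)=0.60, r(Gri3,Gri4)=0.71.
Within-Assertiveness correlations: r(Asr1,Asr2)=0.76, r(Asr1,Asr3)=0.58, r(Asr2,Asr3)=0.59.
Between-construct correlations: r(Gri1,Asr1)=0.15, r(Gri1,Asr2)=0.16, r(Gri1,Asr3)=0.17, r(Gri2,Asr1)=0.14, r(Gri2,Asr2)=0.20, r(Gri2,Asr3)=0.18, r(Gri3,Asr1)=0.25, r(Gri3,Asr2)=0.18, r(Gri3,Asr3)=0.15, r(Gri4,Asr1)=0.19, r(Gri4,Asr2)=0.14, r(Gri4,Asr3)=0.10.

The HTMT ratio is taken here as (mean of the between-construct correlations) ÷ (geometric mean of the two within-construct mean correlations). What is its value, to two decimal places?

Mean heterotrait r = 2.01/12 = 0.1675.
Mean within-Gri = 4.13/6 = 0.6883; mean within-Asr = 1.93/3 = 0.6433.
Geometric mean = √(0.6883 × 0.6433) = 0.6654.
HTMT = 0.1675 / 0.6654 = 0.25.

0.25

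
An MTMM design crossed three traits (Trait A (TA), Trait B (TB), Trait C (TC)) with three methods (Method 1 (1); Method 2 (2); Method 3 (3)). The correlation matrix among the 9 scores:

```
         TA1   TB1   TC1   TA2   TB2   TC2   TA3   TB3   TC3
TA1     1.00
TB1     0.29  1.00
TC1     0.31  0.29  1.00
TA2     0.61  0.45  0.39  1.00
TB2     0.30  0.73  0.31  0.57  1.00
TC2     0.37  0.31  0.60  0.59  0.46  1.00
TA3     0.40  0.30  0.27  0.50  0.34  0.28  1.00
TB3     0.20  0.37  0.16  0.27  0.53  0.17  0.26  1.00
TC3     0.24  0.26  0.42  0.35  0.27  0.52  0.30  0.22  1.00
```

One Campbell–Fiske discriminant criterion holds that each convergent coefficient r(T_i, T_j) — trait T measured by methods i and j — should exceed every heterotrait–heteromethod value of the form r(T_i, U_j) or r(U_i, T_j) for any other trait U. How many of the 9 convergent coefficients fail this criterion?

0

Each convergent coefficient versus the relevant comparison correlations:
TA (methods 1·2): 0.61 vs {0.30, 0.45, 0.37, 0.39} → pass.
TA (methods 1·3): 0.40 vs {0.20, 0.30, 0.24, 0.27} → pass.
TA (methods 2·3): 0.50 vs {0.27, 0.34, 0.35, 0.28} → pass.
TB (methods 1·2): 0.73 vs {0.45, 0.30, 0.31, 0.31} → pass.
TB (methods 1·3): 0.37 vs {0.30, 0.20, 0.26, 0.16} → pass.
TB (methods 2·3): 0.53 vs {0.34, 0.27, 0.27, 0.17} → pass.
TC (methods 1·2): 0.60 vs {0.39, 0.37, 0.31, 0.31} → pass.
TC (methods 1·3): 0.42 vs {0.27, 0.24, 0.16, 0.26} → pass.
TC (methods 2·3): 0.52 vs {0.28, 0.35, 0.17, 0.27} → pass.
0 of 9 fail.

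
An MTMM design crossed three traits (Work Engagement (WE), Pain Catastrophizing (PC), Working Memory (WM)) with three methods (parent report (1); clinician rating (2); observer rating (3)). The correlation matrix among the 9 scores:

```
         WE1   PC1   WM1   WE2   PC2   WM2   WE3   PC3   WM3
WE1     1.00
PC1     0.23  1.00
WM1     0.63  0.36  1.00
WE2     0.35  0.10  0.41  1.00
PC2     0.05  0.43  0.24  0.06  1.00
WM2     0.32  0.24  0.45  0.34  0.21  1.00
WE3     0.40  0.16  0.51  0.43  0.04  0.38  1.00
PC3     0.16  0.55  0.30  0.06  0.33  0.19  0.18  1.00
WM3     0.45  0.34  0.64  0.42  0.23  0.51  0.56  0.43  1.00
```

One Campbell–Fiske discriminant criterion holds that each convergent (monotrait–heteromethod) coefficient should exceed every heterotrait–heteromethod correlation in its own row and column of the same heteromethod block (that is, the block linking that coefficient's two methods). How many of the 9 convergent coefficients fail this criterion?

Convergent coefficients and their comparison sets:
WE (methods 1·2): 0.35 vs {0.05, 0.10, 0.32, 0.41} → fail.
WE (methods 1·3): 0.40 vs {0.16, 0.16, 0.45, 0.51} → fail.
WE (methods 2·3): 0.43 vs {0.06, 0.04, 0.42, 0.38} → pass.
PC (methods 1·2): 0.43 vs {0.10, 0.05, 0.24, 0.24} → pass.
PC (methods 1·3): 0.55 vs {0.16, 0.16, 0.34, 0.30} → pass.
PC (methods 2·3): 0.33 vs {0.04, 0.06, 0.23, 0.19} → pass.
WM (methods 1·2): 0.45 vs {0.41, 0.32, 0.24, 0.24} → pass.
WM (methods 1·3): 0.64 vs {0.51, 0.45, 0.30, 0.34} → pass.
WM (methods 2·3): 0.51 vs {0.38, 0.42, 0.19, 0.23} → pass.
2 of 9 fail.

2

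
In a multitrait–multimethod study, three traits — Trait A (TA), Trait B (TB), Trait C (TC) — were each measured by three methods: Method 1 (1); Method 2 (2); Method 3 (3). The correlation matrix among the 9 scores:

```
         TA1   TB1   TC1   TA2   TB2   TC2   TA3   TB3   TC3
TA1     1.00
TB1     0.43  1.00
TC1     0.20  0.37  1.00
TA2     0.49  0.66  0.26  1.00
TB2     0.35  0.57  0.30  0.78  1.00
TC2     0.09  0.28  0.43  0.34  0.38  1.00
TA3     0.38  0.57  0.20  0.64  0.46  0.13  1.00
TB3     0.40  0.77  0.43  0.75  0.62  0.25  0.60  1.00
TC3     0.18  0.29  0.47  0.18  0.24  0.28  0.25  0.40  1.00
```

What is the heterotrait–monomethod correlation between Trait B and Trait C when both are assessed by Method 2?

0.38

Different traits, same method: r(TB2, TC2) = 0.38.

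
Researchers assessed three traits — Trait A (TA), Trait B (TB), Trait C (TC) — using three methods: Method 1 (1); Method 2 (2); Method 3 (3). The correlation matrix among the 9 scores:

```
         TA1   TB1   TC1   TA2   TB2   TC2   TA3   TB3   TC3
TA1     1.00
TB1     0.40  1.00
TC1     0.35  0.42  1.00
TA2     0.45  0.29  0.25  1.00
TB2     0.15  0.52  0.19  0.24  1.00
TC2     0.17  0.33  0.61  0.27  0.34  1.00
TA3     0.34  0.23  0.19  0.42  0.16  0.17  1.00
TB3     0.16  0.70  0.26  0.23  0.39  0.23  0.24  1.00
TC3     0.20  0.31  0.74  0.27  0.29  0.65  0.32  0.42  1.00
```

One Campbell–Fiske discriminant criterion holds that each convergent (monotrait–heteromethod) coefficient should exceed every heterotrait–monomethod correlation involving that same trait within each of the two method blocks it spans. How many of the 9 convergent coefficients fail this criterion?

2

Checking each validity diagonal entry against its comparison values:
TA (methods 1·2): 0.45 vs {0.40, 0.24, 0.35, 0.27} → pass.
TA (methods 1·3): 0.34 vs {0.40, 0.24, 0.35, 0.32} → fail.
TA (methods 2·3): 0.42 vs {0.24, 0.24, 0.27, 0.32} → pass.
TB (methods 1·2): 0.52 vs {0.40, 0.24, 0.42, 0.34} → pass.
TB (methods 1·3): 0.70 vs {0.40, 0.24, 0.42, 0.42} → pass.
TB (methods 2·3): 0.39 vs {0.24, 0.24, 0.34, 0.42} → fail.
TC (methods 1·2): 0.61 vs {0.35, 0.27, 0.42, 0.34} → pass.
TC (methods 1·3): 0.74 vs {0.35, 0.32, 0.42, 0.42} → pass.
TC (methods 2·3): 0.65 vs {0.27, 0.32, 0.34, 0.42} → pass.
2 of 9 fail.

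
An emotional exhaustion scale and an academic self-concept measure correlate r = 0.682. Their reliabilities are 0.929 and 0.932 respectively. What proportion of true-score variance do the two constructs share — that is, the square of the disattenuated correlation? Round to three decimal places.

0.537

Disattenuated r = 0.682 / √(0.929 × 0.932) = 0.682 / 0.9305 = 0.7329.
Shared true-score variance = 0.7329² = 0.5371 ≈ 0.537.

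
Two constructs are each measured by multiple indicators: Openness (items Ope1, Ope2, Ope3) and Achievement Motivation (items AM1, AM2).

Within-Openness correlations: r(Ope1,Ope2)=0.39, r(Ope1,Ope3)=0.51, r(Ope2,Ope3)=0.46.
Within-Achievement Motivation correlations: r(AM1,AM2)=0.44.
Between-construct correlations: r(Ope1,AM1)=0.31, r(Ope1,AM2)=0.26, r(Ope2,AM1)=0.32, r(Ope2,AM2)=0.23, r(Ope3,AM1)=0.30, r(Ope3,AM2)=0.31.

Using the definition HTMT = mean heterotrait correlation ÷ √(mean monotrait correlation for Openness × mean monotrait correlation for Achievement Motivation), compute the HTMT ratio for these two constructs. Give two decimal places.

Mean between = 1.73/6 = 0.2883.
Mean within-Ope = 1.36/3 = 0.4533; mean within-AM = 0.44/1 = 0.4400.
Geometric mean = √(0.4533 × 0.4400) = 0.4466.
HTMT = 0.2883 / 0.4466 = 0.65.

0.65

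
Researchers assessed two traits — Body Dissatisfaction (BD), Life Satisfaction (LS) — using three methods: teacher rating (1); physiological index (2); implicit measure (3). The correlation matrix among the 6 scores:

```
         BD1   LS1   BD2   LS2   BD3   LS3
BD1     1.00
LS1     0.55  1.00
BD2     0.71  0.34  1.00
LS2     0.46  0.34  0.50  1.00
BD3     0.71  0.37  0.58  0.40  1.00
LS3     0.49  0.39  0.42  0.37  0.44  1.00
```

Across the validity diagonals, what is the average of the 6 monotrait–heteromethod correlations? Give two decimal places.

0.52

Convergent values: 0.71, 0.71, 0.58, 0.34, 0.39, 0.37; mean = 3.10/6 = 0.52.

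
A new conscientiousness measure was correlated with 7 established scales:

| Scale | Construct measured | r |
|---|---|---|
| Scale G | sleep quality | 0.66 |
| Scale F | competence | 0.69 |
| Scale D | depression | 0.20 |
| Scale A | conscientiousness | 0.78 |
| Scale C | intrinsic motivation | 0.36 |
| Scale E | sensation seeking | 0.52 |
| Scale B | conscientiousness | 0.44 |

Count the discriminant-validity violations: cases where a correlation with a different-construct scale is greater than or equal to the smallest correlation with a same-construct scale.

3

Convergent (same construct = conscientiousness): Scale A, Scale B.
Smallest convergent = 0.44. Discriminant values: 0.66, 0.69, 0.20, 0.36, 0.52; count ≥ 0.44 → 3.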